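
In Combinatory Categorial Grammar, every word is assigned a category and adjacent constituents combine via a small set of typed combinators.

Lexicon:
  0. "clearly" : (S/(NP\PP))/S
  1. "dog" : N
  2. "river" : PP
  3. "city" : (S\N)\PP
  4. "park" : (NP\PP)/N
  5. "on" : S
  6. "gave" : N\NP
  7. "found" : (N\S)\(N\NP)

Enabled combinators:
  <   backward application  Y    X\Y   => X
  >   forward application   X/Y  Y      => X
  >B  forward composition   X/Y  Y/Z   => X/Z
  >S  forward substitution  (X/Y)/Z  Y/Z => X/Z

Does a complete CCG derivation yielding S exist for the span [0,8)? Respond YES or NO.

[0,8] S   >
  [0,4] S/(NP\PP)   >
    [0,1] "clearly" : (S/(NP\PP))/S
    [1,4] S   <
      [1,2] "dog" : N
      [2,4] S\N   <
        [2,3] "river" : PP
        [3,4] "city" : (S\N)\PP
  [4,8] NP\PP   >
    [4,5] "park" : (NP\PP)/N
    [5,8] N   <
      [5,6] "on" : S
      [6,8] N\S   <
        [6,7] "gave" : N\NP
        [7,8] "found" : (N\S)\(N\NP)

YES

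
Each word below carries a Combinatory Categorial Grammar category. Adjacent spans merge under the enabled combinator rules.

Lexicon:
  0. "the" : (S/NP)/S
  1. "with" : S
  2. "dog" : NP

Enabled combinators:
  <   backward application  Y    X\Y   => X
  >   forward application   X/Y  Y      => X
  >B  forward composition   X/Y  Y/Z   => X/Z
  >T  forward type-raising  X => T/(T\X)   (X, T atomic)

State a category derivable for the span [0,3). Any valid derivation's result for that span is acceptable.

S

[0,3] S   >
  [0,2] S/NP   >
    [0,1] "the" : (S/NP)/S
    [1,2] "with" : S
  [2,3] "dog" : NP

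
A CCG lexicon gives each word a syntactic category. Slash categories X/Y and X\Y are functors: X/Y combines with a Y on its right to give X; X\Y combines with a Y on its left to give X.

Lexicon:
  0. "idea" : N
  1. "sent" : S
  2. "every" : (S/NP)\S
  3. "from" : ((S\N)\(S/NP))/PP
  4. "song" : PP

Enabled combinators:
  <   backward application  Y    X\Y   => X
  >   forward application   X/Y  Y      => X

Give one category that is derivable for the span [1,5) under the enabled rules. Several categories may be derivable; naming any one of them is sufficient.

S\N

[0,5] S   <
  [0,1] "idea" : N
  [1,5] S\N   <
    [1,3] S/NP   <
      [1,2] "sent" : S
      [2,3] "every" : (S/NP)\S
    [3,5] (S\N)\(S/NP)   >
      [3,4] "from" : ((S\N)\(S/NP))/PP
      [4,5] "song" : PP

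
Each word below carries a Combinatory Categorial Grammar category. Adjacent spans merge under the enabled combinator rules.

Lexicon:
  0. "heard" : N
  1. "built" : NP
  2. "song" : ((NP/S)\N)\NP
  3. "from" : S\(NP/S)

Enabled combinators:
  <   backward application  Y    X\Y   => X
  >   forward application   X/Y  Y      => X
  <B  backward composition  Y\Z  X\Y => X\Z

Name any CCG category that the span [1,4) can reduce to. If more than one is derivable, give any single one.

[0,4] S   <
  [0,1] "heard" : N
  [1,4] S\N   <B
    [1,3] (NP/S)\N   <
      [1,2] "built" : NP
      [2,3] "song" : ((NP/S)\N)\NP
    [3,4] "from" : S\(NP/S)

S\N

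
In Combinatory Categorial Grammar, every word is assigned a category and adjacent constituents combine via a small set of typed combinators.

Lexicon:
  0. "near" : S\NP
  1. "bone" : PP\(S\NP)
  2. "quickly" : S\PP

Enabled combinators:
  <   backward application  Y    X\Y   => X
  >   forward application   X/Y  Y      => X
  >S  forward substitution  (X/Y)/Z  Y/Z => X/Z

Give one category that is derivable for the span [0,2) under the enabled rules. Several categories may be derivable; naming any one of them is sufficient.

PP

[0,3] S   <
  [0,2] PP   <
    [0,1] "near" : S\NP
    [1,2] "bone" : PP\(S\NP)
  [2,3] "quickly" : S\PP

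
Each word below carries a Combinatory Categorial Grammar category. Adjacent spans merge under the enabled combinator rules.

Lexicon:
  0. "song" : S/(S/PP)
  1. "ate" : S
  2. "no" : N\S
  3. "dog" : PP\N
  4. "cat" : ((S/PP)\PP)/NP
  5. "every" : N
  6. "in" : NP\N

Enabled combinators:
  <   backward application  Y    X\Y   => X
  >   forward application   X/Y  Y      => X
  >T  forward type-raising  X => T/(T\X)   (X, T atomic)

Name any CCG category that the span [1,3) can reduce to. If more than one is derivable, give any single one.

N

[0,7] S   >
  [0,1] "song" : S/(S/PP)
  [1,7] S/PP   <
    [1,4] PP   <
      [1,3] N   >
        [1,2] N/(N\S)   >T
          [1,2] "ate" : S
        [2,3] "no" : N\S
      [3,4] "dog" : PP\N
    [4,7] (S/PP)\PP   >
      [4,5] "cat" : ((S/PP)\PP)/NP
      [5,7] NP   <
        [5,6] "every" : N
        [6,7] "in" : NP\N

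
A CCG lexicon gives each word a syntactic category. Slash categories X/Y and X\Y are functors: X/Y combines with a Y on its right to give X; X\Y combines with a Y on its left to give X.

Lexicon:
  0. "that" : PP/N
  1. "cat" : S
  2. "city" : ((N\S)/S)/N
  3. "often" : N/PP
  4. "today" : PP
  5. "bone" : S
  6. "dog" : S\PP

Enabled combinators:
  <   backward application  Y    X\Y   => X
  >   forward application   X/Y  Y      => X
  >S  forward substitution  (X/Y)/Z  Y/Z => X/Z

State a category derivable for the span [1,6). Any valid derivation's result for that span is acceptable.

[0,7] S   <
  [0,6] PP   >
    [0,1] "that" : PP/N
    [1,6] N   <
      [1,2] "cat" : S
      [2,6] N\S   >
        [2,5] (N\S)/S   >
          [2,3] "city" : ((N\S)/S)/N
          [3,5] N   >
            [3,4] "often" : N/PP
            [4,5] "today" : PP
        [5,6] "bone" : S
  [6,7] "dog" : S\PP

N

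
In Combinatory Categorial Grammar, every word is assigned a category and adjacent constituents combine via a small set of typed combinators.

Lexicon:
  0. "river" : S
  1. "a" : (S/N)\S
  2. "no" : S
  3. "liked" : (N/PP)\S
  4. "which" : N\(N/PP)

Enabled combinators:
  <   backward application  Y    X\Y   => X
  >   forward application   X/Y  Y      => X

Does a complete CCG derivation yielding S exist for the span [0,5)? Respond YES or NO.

[0,5] S   >
  [0,2] S/N   <
    [0,1] "river" : S
    [1,2] "a" : (S/N)\S
  [2,5] N   <
    [2,4] N/PP   <
      [2,3] "no" : S
      [3,4] "liked" : (N/PP)\S
    [4,5] "which" : N\(N/PP)

YES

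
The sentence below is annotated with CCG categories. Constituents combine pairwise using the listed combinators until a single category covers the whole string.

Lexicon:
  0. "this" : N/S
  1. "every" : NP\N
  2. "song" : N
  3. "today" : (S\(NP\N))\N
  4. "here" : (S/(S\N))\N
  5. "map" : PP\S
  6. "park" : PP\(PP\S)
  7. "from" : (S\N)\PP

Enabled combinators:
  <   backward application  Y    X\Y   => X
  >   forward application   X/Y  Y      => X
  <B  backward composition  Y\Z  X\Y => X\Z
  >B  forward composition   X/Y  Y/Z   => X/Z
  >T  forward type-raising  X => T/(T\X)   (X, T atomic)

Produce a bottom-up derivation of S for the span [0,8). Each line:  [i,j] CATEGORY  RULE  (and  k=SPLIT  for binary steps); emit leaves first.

[0,1] N/S  lex  "this"
[1,2] NP\N  lex  "every"
[2,3] N  lex  "song"
[3,4] (S\(NP\N))\N  lex  "today"
[2,4] S\(NP\N)  <  k=3
[1,4] S  <  k=2
[0,4] N  >  k=1
[4,5] (S/(S\N))\N  lex  "here"
[0,5] S/(S\N)  <  k=4
[5,6] PP\S  lex  "map"
[6,7] PP\(PP\S)  lex  "park"
[5,7] PP  <  k=6
[7,8] (S\N)\PP  lex  "from"
[5,8] S\N  <  k=7
[0,8] S  >  k=5

[0,8] S   >
  [0,5] S/(S\N)   <
    [0,4] N   >
      [0,1] "this" : N/S
      [1,4] S   <
        [1,2] "every" : NP\N
        [2,4] S\(NP\N)   <
          [2,3] "song" : N
          [3,4] "today" : (S\(NP\N))\N
    [4,5] "here" : (S/(S\N))\N
  [5,8] S\N   <
    [5,7] PP   <
      [5,6] "map" : PP\S
      [6,7] "park" : PP\(PP\S)
    [7,8] "from" : (S\N)\PP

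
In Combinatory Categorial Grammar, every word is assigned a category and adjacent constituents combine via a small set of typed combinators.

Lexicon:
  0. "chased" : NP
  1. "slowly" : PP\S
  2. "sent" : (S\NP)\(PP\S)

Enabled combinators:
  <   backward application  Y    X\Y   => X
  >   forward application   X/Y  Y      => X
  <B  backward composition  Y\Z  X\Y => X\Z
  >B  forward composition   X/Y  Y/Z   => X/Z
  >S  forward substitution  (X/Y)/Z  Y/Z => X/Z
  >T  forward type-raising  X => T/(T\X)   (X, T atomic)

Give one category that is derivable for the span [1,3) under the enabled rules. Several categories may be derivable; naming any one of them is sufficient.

[0,3] S   <
  [0,1] "chased" : NP
  [1,3] S\NP   <
    [1,2] "slowly" : PP\S
    [2,3] "sent" : (S\NP)\(PP\S)

S\NP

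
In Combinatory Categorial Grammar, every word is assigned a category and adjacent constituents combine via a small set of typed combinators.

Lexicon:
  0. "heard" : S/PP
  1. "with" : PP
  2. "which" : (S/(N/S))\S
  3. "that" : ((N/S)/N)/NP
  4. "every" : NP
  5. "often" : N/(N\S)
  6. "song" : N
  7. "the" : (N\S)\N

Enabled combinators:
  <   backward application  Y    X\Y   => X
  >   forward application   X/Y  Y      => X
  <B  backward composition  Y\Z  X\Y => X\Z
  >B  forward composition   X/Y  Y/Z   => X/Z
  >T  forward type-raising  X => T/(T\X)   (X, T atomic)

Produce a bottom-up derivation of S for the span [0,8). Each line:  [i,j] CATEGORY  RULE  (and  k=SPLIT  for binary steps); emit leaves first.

[0,1] S/PP  lex  "heard"
[1,2] PP  lex  "with"
[0,2] S  >  k=1
[2,3] (S/(N/S))\S  lex  "which"
[0,3] S/(N/S)  <  k=2
[3,4] ((N/S)/N)/NP  lex  "that"
[4,5] NP  lex  "every"
[3,5] (N/S)/N  >  k=4
[5,6] N/(N\S)  lex  "often"
[6,7] N  lex  "song"
[7,8] (N\S)\N  lex  "the"
[6,8] N\S  <  k=7
[5,8] N  >  k=6
[3,8] N/S  >  k=5
[0,8] S  >  k=3

[0,8] S   >
  [0,3] S/(N/S)   <
    [0,2] S   >
      [0,1] "heard" : S/PP
      [1,2] "with" : PP
    [2,3] "which" : (S/(N/S))\S
  [3,8] N/S   >
    [3,5] (N/S)/N   >
      [3,4] "that" : ((N/S)/N)/NP
      [4,5] "every" : NP
    [5,8] N   >
      [5,6] "often" : N/(N\S)
      [6,8] N\S   <
        [6,7] "song" : N
        [7,8] "the" : (N\S)\N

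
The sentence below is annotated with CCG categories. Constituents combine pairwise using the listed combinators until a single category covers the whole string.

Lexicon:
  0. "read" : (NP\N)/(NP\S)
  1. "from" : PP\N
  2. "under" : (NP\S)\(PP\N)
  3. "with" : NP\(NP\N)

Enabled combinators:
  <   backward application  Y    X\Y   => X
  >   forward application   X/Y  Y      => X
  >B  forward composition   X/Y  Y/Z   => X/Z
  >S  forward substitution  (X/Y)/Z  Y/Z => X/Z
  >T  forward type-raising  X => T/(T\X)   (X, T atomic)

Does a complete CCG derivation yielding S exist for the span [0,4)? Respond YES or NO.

(NP\N)/(NP\S) PP\N (NP\S)\(PP\N) NP\(NP\N)
CKY chart[0,4] = {N/(N\NP), NP, NP/(NP\NP), PP/(PP\NP), S/(S\NP)}; S ∉ chart

NO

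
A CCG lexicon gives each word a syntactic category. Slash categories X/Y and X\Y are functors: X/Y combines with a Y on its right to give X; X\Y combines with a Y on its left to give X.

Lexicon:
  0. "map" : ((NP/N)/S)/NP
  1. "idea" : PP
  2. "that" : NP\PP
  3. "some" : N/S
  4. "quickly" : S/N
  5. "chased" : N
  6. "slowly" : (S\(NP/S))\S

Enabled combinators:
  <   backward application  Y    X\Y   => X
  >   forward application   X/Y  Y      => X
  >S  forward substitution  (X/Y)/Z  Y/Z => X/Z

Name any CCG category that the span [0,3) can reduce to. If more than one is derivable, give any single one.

[0,7] S   <
  [0,4] NP/S   >S
    [0,3] (NP/N)/S   >
      [0,1] "map" : ((NP/N)/S)/NP
      [1,3] NP   <
        [1,2] "idea" : PP
        [2,3] "that" : NP\PP
    [3,4] "some" : N/S
  [4,7] S\(NP/S)   <
    [4,6] S   >
      [4,5] "quickly" : S/N
      [5,6] "chased" : N
    [6,7] "slowly" : (S\(NP/S))\S

(NP/N)/S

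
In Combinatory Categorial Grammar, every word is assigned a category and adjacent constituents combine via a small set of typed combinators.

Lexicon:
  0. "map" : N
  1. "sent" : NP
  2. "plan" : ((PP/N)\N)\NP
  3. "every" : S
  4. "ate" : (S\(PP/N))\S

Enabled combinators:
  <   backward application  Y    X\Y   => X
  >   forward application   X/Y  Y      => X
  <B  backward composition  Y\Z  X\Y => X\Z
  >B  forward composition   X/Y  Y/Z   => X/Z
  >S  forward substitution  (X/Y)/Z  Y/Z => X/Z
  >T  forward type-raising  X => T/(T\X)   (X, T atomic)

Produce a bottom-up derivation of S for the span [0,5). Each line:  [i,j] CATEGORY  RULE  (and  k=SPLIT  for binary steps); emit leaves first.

[0,1] N  lex  "map"
[1,2] NP  lex  "sent"
[2,3] ((PP/N)\N)\NP  lex  "plan"
[1,3] (PP/N)\N  <  k=2
[0,3] PP/N  <  k=1
[3,4] S  lex  "every"
[4,5] (S\(PP/N))\S  lex  "ate"
[3,5] S\(PP/N)  <  k=4
[0,5] S  <  k=3

[0,5] S   <
  [0,3] PP/N   <
    [0,1] "map" : N
    [1,3] (PP/N)\N   <
      [1,2] "sent" : NP
      [2,3] "plan" : ((PP/N)\N)\NP
  [3,5] S\(PP/N)   <
    [3,4] "every" : S
    [4,5] "ate" : (S\(PP/N))\S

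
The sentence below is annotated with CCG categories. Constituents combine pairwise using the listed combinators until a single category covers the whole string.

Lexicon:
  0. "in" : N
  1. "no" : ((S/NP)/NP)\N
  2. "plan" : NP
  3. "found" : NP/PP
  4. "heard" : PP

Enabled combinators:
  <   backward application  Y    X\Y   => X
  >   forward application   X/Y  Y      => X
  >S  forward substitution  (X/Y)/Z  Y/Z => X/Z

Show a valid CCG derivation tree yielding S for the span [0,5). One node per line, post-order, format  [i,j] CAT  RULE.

[0,5] S   >
  [0,3] S/NP   >
    [0,2] (S/NP)/NP   <
      [0,1] "in" : N
      [1,2] "no" : ((S/NP)/NP)\N
    [2,3] "plan" : NP
  [3,5] NP   >
    [3,4] "found" : NP/PP
    [4,5] "heard" : PP

[0,1] N  lex  "in"
[1,2] ((S/NP)/NP)\N  lex  "no"
[0,2] (S/NP)/NP  <  k=1
[2,3] NP  lex  "plan"
[0,3] S/NP  >  k=2
[3,4] NP/PP  lex  "found"
[4,5] PP  lex  "heard"
[3,5] NP  >  k=4
[0,5] S  >  k=3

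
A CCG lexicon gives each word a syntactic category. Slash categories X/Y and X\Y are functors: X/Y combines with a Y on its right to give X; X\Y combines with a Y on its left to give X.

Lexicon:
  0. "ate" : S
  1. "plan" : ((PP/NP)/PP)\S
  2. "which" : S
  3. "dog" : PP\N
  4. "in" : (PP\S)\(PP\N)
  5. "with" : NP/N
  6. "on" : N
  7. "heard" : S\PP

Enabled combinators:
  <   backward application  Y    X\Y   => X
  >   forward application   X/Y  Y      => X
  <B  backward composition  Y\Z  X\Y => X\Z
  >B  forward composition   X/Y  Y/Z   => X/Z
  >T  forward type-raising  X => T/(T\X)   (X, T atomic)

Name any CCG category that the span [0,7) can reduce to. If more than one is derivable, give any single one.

[0,8] S   <
  [0,7] PP   >
    [0,6] PP/N   >B
      [0,5] PP/NP   >
        [0,2] (PP/NP)/PP   <
          [0,1] "ate" : S
          [1,2] "plan" : ((PP/NP)/PP)\S
        [2,5] PP   <
          [2,3] "which" : S
          [3,5] PP\S   <
            [3,4] "dog" : PP\N
            [4,5] "in" : (PP\S)\(PP\N)
      [5,6] "with" : NP/N
    [6,7] "on" : N
  [7,8] "heard" : S\PP

PP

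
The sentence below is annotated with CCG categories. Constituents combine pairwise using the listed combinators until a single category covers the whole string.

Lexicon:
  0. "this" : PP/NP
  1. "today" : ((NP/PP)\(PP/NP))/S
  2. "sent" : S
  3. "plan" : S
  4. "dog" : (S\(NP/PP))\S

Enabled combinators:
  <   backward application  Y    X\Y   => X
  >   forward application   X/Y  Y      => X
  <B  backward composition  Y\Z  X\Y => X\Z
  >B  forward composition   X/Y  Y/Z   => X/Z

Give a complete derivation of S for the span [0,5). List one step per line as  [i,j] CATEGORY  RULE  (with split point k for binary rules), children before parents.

[0,5] S   <
  [0,3] NP/PP   <
    [0,1] "this" : PP/NP
    [1,3] (NP/PP)\(PP/NP)   >
      [1,2] "today" : ((NP/PP)\(PP/NP))/S
      [2,3] "sent" : S
  [3,5] S\(NP/PP)   <
    [3,4] "plan" : S
    [4,5] "dog" : (S\(NP/PP))\S

[0,1] PP/NP  lex  "this"
[1,2] ((NP/PP)\(PP/NP))/S  lex  "today"
[2,3] S  lex  "sent"
[1,3] (NP/PP)\(PP/NP)  >  k=2
[0,3] NP/PP  <  k=1
[3,4] S  lex  "plan"
[4,5] (S\(NP/PP))\S  lex  "dog"
[3,5] S\(NP/PP)  <  k=4
[0,5] S  <  k=3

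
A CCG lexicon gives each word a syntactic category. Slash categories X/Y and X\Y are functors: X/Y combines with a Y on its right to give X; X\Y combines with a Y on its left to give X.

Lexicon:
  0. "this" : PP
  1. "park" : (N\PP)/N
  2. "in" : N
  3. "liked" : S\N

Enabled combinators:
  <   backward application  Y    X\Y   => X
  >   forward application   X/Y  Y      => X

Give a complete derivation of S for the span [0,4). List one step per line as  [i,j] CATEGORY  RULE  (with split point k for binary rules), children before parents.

[0,1] PP  lex  "this"
[1,2] (N\PP)/N  lex  "park"
[2,3] N  lex  "in"
[1,3] N\PP  >  k=2
[0,3] N  <  k=1
[3,4] S\N  lex  "liked"
[0,4] S  <  k=3

[0,4] S   <
  [0,3] N   <
    [0,1] "this" : PP
    [1,3] N\PP   >
      [1,2] "park" : (N\PP)/N
      [2,3] "in" : N
  [3,4] "liked" : S\N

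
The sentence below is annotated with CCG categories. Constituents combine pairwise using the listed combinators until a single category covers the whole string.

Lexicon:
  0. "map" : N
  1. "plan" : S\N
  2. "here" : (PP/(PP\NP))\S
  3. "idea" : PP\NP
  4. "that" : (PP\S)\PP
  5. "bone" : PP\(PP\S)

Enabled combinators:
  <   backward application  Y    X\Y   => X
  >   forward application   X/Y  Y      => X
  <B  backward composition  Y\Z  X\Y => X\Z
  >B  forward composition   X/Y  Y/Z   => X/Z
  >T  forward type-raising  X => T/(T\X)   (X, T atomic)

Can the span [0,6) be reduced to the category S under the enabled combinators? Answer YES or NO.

N S\N (PP/(PP\NP))\S PP\NP (PP\S)\PP PP\(PP\S)
CKY chart[0,6] = {N/(N\PP), NP/(NP\PP), PP, PP/(PP\PP), S/(S\PP)}; S ∉ chart

NO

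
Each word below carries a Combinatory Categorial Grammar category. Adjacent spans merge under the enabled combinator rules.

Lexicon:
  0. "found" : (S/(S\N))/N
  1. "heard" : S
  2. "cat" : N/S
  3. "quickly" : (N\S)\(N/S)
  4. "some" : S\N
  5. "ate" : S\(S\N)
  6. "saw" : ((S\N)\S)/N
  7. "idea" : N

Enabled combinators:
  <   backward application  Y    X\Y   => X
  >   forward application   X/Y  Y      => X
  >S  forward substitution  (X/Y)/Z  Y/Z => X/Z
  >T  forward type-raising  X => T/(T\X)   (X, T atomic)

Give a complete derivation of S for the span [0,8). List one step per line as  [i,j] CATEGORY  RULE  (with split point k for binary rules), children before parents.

[0,8] S   >
  [0,4] S/(S\N)   >
    [0,1] "found" : (S/(S\N))/N
    [1,4] N   <
      [1,2] "heard" : S
      [2,4] N\S   <
        [2,3] "cat" : N/S
        [3,4] "quickly" : (N\S)\(N/S)
  [4,8] S\N   <
    [4,6] S   <
      [4,5] "some" : S\N
      [5,6] "ate" : S\(S\N)
    [6,8] (S\N)\S   >
      [6,7] "saw" : ((S\N)\S)/N
      [7,8] "idea" : N

[0,1] (S/(S\N))/N  lex  "found"
[1,2] S  lex  "heard"
[2,3] N/S  lex  "cat"
[3,4] (N\S)\(N/S)  lex  "quickly"
[2,4] N\S  <  k=3
[1,4] N  <  k=2
[0,4] S/(S\N)  >  k=1
[4,5] S\N  lex  "some"
[5,6] S\(S\N)  lex  "ate"
[4,6] S  <  k=5
[6,7] ((S\N)\S)/N  lex  "saw"
[7,8] N  lex  "idea"
[6,8] (S\N)\S  >  k=7
[4,8] S\N  <  k=6
[0,8] S  >  k=4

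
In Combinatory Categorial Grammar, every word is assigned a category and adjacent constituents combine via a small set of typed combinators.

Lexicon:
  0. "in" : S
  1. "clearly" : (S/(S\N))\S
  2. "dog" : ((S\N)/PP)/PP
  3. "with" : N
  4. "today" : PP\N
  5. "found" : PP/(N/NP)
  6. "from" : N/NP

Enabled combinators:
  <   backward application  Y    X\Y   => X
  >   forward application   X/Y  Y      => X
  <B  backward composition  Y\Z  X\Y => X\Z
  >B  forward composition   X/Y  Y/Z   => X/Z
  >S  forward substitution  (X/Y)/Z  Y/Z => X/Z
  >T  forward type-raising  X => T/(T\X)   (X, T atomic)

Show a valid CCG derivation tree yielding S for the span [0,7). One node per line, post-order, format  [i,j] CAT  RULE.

[0,7] S   >
  [0,2] S/(S\N)   <
    [0,1] "in" : S
    [1,2] "clearly" : (S/(S\N))\S
  [2,7] S\N   >
    [2,5] (S\N)/PP   >
      [2,3] "dog" : ((S\N)/PP)/PP
      [3,5] PP   <
        [3,4] "with" : N
        [4,5] "today" : PP\N
    [5,7] PP   >
      [5,6] "found" : PP/(N/NP)
      [6,7] "from" : N/NP

[0,1] S  lex  "in"
[1,2] (S/(S\N))\S  lex  "clearly"
[0,2] S/(S\N)  <  k=1
[2,3] ((S\N)/PP)/PP  lex  "dog"
[3,4] N  lex  "with"
[4,5] PP\N  lex  "today"
[3,5] PP  <  k=4
[2,5] (S\N)/PP  >  k=3
[5,6] PP/(N/NP)  lex  "found"
[6,7] N/NP  lex  "from"
[5,7] PP  >  k=6
[2,7] S\N  >  k=5
[0,7] S  >  k=2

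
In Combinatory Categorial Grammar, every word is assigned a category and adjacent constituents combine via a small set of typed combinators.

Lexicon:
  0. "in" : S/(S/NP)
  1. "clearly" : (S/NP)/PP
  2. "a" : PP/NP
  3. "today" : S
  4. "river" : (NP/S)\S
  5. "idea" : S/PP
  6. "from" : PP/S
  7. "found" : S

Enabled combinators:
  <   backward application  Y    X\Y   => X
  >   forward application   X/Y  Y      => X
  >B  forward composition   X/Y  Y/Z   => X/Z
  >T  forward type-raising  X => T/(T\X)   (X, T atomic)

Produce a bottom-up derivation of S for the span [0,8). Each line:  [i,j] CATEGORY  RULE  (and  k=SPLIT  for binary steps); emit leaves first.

[0,8] S   >
  [0,6] S/PP   >B
    [0,3] S/NP   >B
      [0,2] S/PP   >B
        [0,1] "in" : S/(S/NP)
        [1,2] "clearly" : (S/NP)/PP
      [2,3] "a" : PP/NP
    [3,6] NP/PP   >B
      [3,5] NP/S   <
        [3,4] "today" : S
        [4,5] "river" : (NP/S)\S
      [5,6] "idea" : S/PP
  [6,8] PP   >
    [6,7] "from" : PP/S
    [7,8] "found" : S

[0,1] S/(S/NP)  lex  "in"
[1,2] (S/NP)/PP  lex  "clearly"
[0,2] S/PP  >B  k=1
[2,3] PP/NP  lex  "a"
[0,3] S/NP  >B  k=2
[3,4] S  lex  "today"
[4,5] (NP/S)\S  lex  "river"
[3,5] NP/S  <  k=4
[5,6] S/PP  lex  "idea"
[3,6] NP/PP  >B  k=5
[0,6] S/PP  >B  k=3
[6,7] PP/S  lex  "from"
[7,8] S  lex  "found"
[6,8] PP  >  k=7
[0,8] S  >  k=6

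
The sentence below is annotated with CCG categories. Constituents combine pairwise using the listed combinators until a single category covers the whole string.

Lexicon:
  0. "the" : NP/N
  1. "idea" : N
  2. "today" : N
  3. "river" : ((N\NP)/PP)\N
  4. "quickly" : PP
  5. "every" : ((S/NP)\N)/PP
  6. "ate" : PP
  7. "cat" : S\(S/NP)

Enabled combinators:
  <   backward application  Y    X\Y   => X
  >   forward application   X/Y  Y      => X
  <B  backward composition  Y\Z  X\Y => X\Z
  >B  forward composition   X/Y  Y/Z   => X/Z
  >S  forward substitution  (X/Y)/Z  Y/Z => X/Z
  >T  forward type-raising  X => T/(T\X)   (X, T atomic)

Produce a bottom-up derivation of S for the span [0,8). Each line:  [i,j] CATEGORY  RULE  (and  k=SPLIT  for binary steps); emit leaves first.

[0,1] NP/N  lex  "the"
[1,2] N  lex  "idea"
[0,2] NP  >  k=1
[2,3] N  lex  "today"
[3,4] ((N\NP)/PP)\N  lex  "river"
[2,4] (N\NP)/PP  <  k=3
[4,5] PP  lex  "quickly"
[2,5] N\NP  >  k=4
[5,6] ((S/NP)\N)/PP  lex  "every"
[6,7] PP  lex  "ate"
[5,7] (S/NP)\N  >  k=6
[7,8] S\(S/NP)  lex  "cat"
[5,8] S\N  <B  k=7
[2,8] S\NP  <B  k=5
[0,8] S  <  k=2

[0,8] S   <
  [0,2] NP   >
    [0,1] "the" : NP/N
    [1,2] "idea" : N
  [2,8] S\NP   <B
    [2,5] N\NP   >
      [2,4] (N\NP)/PP   <
        [2,3] "today" : N
        [3,4] "river" : ((N\NP)/PP)\N
      [4,5] "quickly" : PP
    [5,8] S\N   <B
      [5,7] (S/NP)\N   >
        [5,6] "every" : ((S/NP)\N)/PP
        [6,7] "ate" : PP
      [7,8] "cat" : S\(S/NP)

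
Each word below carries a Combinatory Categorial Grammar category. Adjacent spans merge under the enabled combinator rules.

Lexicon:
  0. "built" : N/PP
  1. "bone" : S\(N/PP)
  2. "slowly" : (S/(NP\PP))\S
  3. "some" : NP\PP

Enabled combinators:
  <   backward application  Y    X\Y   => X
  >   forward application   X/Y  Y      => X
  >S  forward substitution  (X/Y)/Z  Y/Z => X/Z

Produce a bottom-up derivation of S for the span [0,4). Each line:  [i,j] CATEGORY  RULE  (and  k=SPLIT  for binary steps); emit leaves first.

[0,4] S   >
  [0,3] S/(NP\PP)   <
    [0,2] S   <
      [0,1] "built" : N/PP
      [1,2] "bone" : S\(N/PP)
    [2,3] "slowly" : (S/(NP\PP))\S
  [3,4] "some" : NP\PP

[0,1] N/PP  lex  "built"
[1,2] S\(N/PP)  lex  "bone"
[0,2] S  <  k=1
[2,3] (S/(NP\PP))\S  lex  "slowly"
[0,3] S/(NP\PP)  <  k=2
[3,4] NP\PP  lex  "some"
[0,4] S  >  k=3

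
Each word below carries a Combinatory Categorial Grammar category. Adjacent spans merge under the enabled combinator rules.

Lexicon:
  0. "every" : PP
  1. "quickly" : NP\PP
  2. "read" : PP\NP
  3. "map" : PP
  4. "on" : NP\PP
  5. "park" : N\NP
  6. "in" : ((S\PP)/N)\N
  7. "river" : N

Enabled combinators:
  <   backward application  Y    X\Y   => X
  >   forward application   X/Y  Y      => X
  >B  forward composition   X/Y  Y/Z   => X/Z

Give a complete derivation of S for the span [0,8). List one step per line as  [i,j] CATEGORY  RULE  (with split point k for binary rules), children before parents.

[0,1] PP  lex  "every"
[1,2] NP\PP  lex  "quickly"
[0,2] NP  <  k=1
[2,3] PP\NP  lex  "read"
[0,3] PP  <  k=2
[3,4] PP  lex  "map"
[4,5] NP\PP  lex  "on"
[3,5] NP  <  k=4
[5,6] N\NP  lex  "park"
[3,6] N  <  k=5
[6,7] ((S\PP)/N)\N  lex  "in"
[3,7] (S\PP)/N  <  k=6
[7,8] N  lex  "river"
[3,8] S\PP  >  k=7
[0,8] S  <  k=3

[0,8] S   <
  [0,3] PP   <
    [0,2] NP   <
      [0,1] "every" : PP
      [1,2] "quickly" : NP\PP
    [2,3] "read" : PP\NP
  [3,8] S\PP   >
    [3,7] (S\PP)/N   <
      [3,6] N   <
        [3,5] NP   <
          [3,4] "map" : PP
          [4,5] "on" : NP\PP
        [5,6] "park" : N\NP
      [6,7] "in" : ((S\PP)/N)\N
    [7,8] "river" : N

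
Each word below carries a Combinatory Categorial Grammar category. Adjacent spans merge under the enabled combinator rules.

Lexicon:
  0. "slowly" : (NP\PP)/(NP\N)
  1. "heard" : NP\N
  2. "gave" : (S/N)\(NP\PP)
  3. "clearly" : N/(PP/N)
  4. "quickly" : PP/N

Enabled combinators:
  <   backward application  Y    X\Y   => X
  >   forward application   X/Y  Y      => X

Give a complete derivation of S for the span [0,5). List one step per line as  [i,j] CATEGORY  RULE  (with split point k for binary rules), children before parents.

[0,1] (NP\PP)/(NP\N)  lex  "slowly"
[1,2] NP\N  lex  "heard"
[0,2] NP\PP  >  k=1
[2,3] (S/N)\(NP\PP)  lex  "gave"
[0,3] S/N  <  k=2
[3,4] N/(PP/N)  lex  "clearly"
[4,5] PP/N  lex  "quickly"
[3,5] N  >  k=4
[0,5] S  >  k=3

[0,5] S   >
  [0,3] S/N   <
    [0,2] NP\PP   >
      [0,1] "slowly" : (NP\PP)/(NP\N)
      [1,2] "heard" : NP\N
    [2,3] "gave" : (S/N)\(NP\PP)
  [3,5] N   >
    [3,4] "clearly" : N/(PP/N)
    [4,5] "quickly" : PP/N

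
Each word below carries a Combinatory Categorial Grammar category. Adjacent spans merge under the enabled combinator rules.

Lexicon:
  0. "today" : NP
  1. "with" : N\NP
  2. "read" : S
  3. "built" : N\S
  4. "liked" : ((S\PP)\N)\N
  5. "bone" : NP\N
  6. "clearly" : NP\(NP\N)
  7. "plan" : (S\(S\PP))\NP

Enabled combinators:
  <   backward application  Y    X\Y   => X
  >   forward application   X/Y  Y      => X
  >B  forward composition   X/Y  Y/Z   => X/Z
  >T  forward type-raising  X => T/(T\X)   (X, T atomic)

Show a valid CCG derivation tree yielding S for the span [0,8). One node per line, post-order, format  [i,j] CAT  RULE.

[0,8] S   <
  [0,5] S\PP   <
    [0,2] N   >
      [0,1] N/(N\NP)   >T
        [0,1] "today" : NP
      [1,2] "with" : N\NP
    [2,5] (S\PP)\N   <
      [2,4] N   <
        [2,3] "read" : S
        [3,4] "built" : N\S
      [4,5] "liked" : ((S\PP)\N)\N
  [5,8] S\(S\PP)   <
    [5,7] NP   <
      [5,6] "bone" : NP\N
      [6,7] "clearly" : NP\(NP\N)
    [7,8] "plan" : (S\(S\PP))\NP

[0,1] NP  lex  "today"
[0,1] N/(N\NP)  >T
[1,2] N\NP  lex  "with"
[0,2] N  >  k=1
[2,3] S  lex  "read"
[3,4] N\S  lex  "built"
[2,4] N  <  k=3
[4,5] ((S\PP)\N)\N  lex  "liked"
[2,5] (S\PP)\N  <  k=4
[0,5] S\PP  <  k=2
[5,6] NP\N  lex  "bone"
[6,7] NP\(NP\N)  lex  "clearly"
[5,7] NP  <  k=6
[7,8] (S\(S\PP))\NP  lex  "plan"
[5,8] S\(S\PP)  <  k=7
[0,8] S  <  k=5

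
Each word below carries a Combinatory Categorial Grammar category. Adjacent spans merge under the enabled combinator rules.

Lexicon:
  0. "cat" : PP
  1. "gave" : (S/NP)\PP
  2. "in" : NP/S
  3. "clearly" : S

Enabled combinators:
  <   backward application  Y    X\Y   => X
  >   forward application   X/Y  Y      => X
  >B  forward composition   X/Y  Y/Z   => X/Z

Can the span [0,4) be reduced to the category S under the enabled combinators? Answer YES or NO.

[0,4] S   >
  [0,2] S/NP   <
    [0,1] "cat" : PP
    [1,2] "gave" : (S/NP)\PP
  [2,4] NP   >
    [2,3] "in" : NP/S
    [3,4] "clearly" : S

YES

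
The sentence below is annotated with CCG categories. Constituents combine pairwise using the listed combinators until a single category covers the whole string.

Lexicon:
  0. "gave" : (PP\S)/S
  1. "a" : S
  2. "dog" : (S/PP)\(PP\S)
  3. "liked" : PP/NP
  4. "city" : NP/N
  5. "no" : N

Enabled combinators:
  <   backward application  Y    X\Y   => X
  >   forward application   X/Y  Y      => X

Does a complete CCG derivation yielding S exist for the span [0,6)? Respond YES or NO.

[0,6] S   >
  [0,3] S/PP   <
    [0,2] PP\S   >
      [0,1] "gave" : (PP\S)/S
      [1,2] "a" : S
    [2,3] "dog" : (S/PP)\(PP\S)
  [3,6] PP   >
    [3,4] "liked" : PP/NP
    [4,6] NP   >
      [4,5] "city" : NP/N
      [5,6] "no" : N

YES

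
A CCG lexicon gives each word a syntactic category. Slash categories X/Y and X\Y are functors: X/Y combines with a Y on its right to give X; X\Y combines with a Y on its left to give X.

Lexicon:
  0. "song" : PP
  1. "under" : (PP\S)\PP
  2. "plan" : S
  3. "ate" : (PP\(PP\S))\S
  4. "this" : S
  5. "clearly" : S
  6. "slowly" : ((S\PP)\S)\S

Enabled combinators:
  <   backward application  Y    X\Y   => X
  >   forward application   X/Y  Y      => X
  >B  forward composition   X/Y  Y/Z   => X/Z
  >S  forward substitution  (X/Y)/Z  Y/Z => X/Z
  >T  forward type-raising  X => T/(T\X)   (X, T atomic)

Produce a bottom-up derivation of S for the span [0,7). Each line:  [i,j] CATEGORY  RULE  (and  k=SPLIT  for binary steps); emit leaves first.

[0,7] S   <
  [0,4] PP   <
    [0,2] PP\S   <
      [0,1] "song" : PP
      [1,2] "under" : (PP\S)\PP
    [2,4] PP\(PP\S)   <
      [2,3] "plan" : S
      [3,4] "ate" : (PP\(PP\S))\S
  [4,7] S\PP   <
    [4,5] "this" : S
    [5,7] (S\PP)\S   <
      [5,6] "clearly" : S
      [6,7] "slowly" : ((S\PP)\S)\S

[0,1] PP  lex  "song"
[1,2] (PP\S)\PP  lex  "under"
[0,2] PP\S  <  k=1
[2,3] S  lex  "plan"
[3,4] (PP\(PP\S))\S  lex  "ate"
[2,4] PP\(PP\S)  <  k=3
[0,4] PP  <  k=2
[4,5] S  lex  "this"
[5,6] S  lex  "clearly"
[6,7] ((S\PP)\S)\S  lex  "slowly"
[5,7] (S\PP)\S  <  k=6
[4,7] S\PP  <  k=5
[0,7] S  <  k=4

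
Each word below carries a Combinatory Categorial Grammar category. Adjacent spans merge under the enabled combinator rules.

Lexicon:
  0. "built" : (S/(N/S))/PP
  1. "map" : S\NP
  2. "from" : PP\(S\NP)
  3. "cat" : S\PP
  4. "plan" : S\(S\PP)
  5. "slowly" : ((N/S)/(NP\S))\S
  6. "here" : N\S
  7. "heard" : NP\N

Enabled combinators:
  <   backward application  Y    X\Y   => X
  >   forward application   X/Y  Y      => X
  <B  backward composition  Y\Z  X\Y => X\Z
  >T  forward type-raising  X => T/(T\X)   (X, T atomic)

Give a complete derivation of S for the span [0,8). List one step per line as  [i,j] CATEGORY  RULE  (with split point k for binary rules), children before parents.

[0,8] S   >
  [0,3] S/(N/S)   >
    [0,1] "built" : (S/(N/S))/PP
    [1,3] PP   <
      [1,2] "map" : S\NP
      [2,3] "from" : PP\(S\NP)
  [3,8] N/S   >
    [3,6] (N/S)/(NP\S)   <
      [3,5] S   <
        [3,4] "cat" : S\PP
        [4,5] "plan" : S\(S\PP)
      [5,6] "slowly" : ((N/S)/(NP\S))\S
    [6,8] NP\S   <B
      [6,7] "here" : N\S
      [7,8] "heard" : NP\N

[0,1] (S/(N/S))/PP  lex  "built"
[1,2] S\NP  lex  "map"
[2,3] PP\(S\NP)  lex  "from"
[1,3] PP  <  k=2
[0,3] S/(N/S)  >  k=1
[3,4] S\PP  lex  "cat"
[4,5] S\(S\PP)  lex  "plan"
[3,5] S  <  k=4
[5,6] ((N/S)/(NP\S))\S  lex  "slowly"
[3,6] (N/S)/(NP\S)  <  k=5
[6,7] N\S  lex  "here"
[7,8] NP\N  lex  "heard"
[6,8] NP\S  <B  k=7
[3,8] N/S  >  k=6
[0,8] S  >  k=3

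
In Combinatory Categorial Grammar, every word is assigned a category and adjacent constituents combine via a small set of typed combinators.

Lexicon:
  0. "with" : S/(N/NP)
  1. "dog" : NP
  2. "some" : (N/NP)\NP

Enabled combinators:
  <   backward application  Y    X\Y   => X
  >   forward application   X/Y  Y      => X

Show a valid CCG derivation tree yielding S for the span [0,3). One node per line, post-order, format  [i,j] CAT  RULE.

[0,1] S/(N/NP)  lex  "with"
[1,2] NP  lex  "dog"
[2,3] (N/NP)\NP  lex  "some"
[1,3] N/NP  <  k=2
[0,3] S  >  k=1

[0,3] S   >
  [0,1] "with" : S/(N/NP)
  [1,3] N/NP   <
    [1,2] "dog" : NP
    [2,3] "some" : (N/NP)\NP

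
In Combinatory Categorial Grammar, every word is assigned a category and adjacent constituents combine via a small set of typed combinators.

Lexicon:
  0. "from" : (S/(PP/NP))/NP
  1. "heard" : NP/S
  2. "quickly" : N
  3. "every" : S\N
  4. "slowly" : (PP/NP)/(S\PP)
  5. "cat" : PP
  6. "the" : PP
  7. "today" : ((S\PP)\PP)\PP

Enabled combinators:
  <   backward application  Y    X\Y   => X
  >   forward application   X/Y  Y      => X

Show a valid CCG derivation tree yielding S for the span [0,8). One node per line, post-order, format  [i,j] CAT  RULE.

[0,1] (S/(PP/NP))/NP  lex  "from"
[1,2] NP/S  lex  "heard"
[2,3] N  lex  "quickly"
[3,4] S\N  lex  "every"
[2,4] S  <  k=3
[1,4] NP  >  k=2
[0,4] S/(PP/NP)  >  k=1
[4,5] (PP/NP)/(S\PP)  lex  "slowly"
[5,6] PP  lex  "cat"
[6,7] PP  lex  "the"
[7,8] ((S\PP)\PP)\PP  lex  "today"
[6,8] (S\PP)\PP  <  k=7
[5,8] S\PP  <  k=6
[4,8] PP/NP  >  k=5
[0,8] S  >  k=4

[0,8] S   >
  [0,4] S/(PP/NP)   >
    [0,1] "from" : (S/(PP/NP))/NP
    [1,4] NP   >
      [1,2] "heard" : NP/S
      [2,4] S   <
        [2,3] "quickly" : N
        [3,4] "every" : S\N
  [4,8] PP/NP   >
    [4,5] "slowly" : (PP/NP)/(S\PP)
    [5,8] S\PP   <
      [5,6] "cat" : PP
      [6,8] (S\PP)\PP   <
        [6,7] "the" : PP
        [7,8] "today" : ((S\PP)\PP)\PP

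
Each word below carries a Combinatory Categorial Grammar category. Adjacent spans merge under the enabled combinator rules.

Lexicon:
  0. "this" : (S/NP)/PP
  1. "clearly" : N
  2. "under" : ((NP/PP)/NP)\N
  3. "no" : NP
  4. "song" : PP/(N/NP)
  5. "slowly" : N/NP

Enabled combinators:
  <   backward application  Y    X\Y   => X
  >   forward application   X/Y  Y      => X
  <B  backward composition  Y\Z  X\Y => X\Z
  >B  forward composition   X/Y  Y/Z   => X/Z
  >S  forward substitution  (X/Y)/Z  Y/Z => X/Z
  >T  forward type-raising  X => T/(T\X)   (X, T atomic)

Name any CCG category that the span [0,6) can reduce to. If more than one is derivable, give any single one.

[0,6] S   >
  [0,4] S/PP   >S
    [0,1] "this" : (S/NP)/PP
    [1,4] NP/PP   >
      [1,3] (NP/PP)/NP   <
        [1,2] "clearly" : N
        [2,3] "under" : ((NP/PP)/NP)\N
      [3,4] "no" : NP
  [4,6] PP   >
    [4,5] "song" : PP/(N/NP)
    [5,6] "slowly" : N/NP

S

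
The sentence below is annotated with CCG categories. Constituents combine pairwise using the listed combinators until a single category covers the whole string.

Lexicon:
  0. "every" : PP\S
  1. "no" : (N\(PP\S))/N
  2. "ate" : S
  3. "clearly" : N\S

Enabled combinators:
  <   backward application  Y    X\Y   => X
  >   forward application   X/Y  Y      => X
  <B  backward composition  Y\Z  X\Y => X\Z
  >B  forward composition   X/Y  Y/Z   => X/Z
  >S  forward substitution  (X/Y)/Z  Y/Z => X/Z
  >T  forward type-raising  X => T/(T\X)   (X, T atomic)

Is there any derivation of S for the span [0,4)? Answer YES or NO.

PP\S (N\(PP\S))/N S N\S
CKY chart[0,4] = {N, N/(N\N), NP/(NP\N), PP/(PP\N), S/(S\N)}; S ∉ chart

NO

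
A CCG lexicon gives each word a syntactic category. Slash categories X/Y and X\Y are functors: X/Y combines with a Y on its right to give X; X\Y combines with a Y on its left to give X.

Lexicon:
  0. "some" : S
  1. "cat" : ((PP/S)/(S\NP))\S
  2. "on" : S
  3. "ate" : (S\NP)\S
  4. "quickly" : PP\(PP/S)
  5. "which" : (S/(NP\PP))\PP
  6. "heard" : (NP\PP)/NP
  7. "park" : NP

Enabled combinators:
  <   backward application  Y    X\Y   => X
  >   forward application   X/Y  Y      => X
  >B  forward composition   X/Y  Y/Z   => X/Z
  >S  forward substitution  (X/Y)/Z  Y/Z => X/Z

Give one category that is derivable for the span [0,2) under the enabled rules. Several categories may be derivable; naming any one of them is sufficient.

[0,8] S   >
  [0,6] S/(NP\PP)   <
    [0,5] PP   <
      [0,4] PP/S   >
        [0,2] (PP/S)/(S\NP)   <
          [0,1] "some" : S
          [1,2] "cat" : ((PP/S)/(S\NP))\S
        [2,4] S\NP   <
          [2,3] "on" : S
          [3,4] "ate" : (S\NP)\S
      [4,5] "quickly" : PP\(PP/S)
    [5,6] "which" : (S/(NP\PP))\PP
  [6,8] NP\PP   >
    [6,7] "heard" : (NP\PP)/NP
    [7,8] "park" : NP

(PP/S)/(S\NP)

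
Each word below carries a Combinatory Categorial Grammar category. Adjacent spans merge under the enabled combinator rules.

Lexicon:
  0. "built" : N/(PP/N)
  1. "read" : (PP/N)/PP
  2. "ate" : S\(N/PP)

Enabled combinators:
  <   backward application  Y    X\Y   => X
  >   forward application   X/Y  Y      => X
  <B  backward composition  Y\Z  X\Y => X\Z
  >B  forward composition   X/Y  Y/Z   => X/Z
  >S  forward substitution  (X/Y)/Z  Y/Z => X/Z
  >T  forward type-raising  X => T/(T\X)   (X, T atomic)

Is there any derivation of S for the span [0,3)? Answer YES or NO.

YES

[0,3] S   <
  [0,2] N/PP   >B
    [0,1] "built" : N/(PP/N)
    [1,2] "read" : (PP/N)/PP
  [2,3] "ate" : S\(N/PP)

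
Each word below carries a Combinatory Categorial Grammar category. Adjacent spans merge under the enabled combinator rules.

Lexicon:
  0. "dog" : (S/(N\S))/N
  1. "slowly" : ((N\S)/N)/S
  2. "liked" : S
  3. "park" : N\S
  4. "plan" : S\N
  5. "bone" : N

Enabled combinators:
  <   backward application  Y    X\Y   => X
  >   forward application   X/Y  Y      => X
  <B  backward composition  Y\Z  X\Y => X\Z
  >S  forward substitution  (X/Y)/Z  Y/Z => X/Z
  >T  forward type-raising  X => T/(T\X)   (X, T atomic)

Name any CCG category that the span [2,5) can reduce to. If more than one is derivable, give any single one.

S

[0,6] S   >
  [0,5] S/N   >S
    [0,1] "dog" : (S/(N\S))/N
    [1,5] (N\S)/N   >
      [1,2] "slowly" : ((N\S)/N)/S
      [2,5] S   <
        [2,4] N   <
          [2,3] "liked" : S
          [3,4] "park" : N\S
        [4,5] "plan" : S\N
  [5,6] "bone" : N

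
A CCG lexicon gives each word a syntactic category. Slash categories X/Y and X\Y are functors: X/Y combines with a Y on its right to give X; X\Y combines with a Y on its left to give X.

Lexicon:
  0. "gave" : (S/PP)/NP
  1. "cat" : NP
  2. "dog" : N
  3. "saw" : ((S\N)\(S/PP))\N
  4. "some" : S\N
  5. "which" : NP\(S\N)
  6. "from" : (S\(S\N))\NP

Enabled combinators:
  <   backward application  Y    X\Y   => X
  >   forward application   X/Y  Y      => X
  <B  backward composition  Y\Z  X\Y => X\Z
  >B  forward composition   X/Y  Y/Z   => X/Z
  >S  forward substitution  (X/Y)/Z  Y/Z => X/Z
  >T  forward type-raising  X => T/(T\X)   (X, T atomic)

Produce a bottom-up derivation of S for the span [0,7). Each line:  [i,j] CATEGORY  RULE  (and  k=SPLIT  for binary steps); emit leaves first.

[0,7] S   <
  [0,4] S\N   <
    [0,2] S/PP   >
      [0,1] "gave" : (S/PP)/NP
      [1,2] "cat" : NP
    [2,4] (S\N)\(S/PP)   <
      [2,3] "dog" : N
      [3,4] "saw" : ((S\N)\(S/PP))\N
  [4,7] S\(S\N)   <
    [4,6] NP   <
      [4,5] "some" : S\N
      [5,6] "which" : NP\(S\N)
    [6,7] "from" : (S\(S\N))\NP

[0,1] (S/PP)/NP  lex  "gave"
[1,2] NP  lex  "cat"
[0,2] S/PP  >  k=1
[2,3] N  lex  "dog"
[3,4] ((S\N)\(S/PP))\N  lex  "saw"
[2,4] (S\N)\(S/PP)  <  k=3
[0,4] S\N  <  k=2
[4,5] S\N  lex  "some"
[5,6] NP\(S\N)  lex  "which"
[4,6] NP  <  k=5
[6,7] (S\(S\N))\NP  lex  "from"
[4,7] S\(S\N)  <  k=6
[0,7] S  <  k=4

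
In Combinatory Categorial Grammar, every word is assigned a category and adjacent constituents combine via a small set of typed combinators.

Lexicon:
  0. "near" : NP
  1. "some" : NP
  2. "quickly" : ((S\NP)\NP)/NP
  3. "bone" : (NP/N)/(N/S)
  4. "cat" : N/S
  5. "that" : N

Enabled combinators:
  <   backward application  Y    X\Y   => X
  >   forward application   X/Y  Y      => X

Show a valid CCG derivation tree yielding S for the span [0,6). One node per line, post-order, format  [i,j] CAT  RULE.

[0,1] NP  lex  "near"
[1,2] NP  lex  "some"
[2,3] ((S\NP)\NP)/NP  lex  "quickly"
[3,4] (NP/N)/(N/S)  lex  "bone"
[4,5] N/S  lex  "cat"
[3,5] NP/N  >  k=4
[5,6] N  lex  "that"
[3,6] NP  >  k=5
[2,6] (S\NP)\NP  >  k=3
[1,6] S\NP  <  k=2
[0,6] S  <  k=1

[0,6] S   <
  [0,1] "near" : NP
  [1,6] S\NP   <
    [1,2] "some" : NP
    [2,6] (S\NP)\NP   >
      [2,3] "quickly" : ((S\NP)\NP)/NP
      [3,6] NP   >
        [3,5] NP/N   >
          [3,4] "bone" : (NP/N)/(N/S)
          [4,5] "cat" : N/S
        [5,6] "that" : N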